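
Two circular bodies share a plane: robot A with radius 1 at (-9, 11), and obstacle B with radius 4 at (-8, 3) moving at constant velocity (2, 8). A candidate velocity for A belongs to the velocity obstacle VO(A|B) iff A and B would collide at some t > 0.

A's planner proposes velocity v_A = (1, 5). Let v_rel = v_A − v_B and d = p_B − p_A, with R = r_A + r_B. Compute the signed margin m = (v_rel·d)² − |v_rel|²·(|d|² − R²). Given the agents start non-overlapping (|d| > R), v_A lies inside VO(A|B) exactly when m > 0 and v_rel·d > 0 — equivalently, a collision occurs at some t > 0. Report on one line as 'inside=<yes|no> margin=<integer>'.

d = (1, -8),  |d|² = 65;  R = 1+4 = 5,  c = 65−5² = 40
v_rel = (-1, -3),  |v_rel|² = 10;  v_rel·d = (-1)·(1) + (-3)·(-8) = 23
10·t² − 46·t + 40 = 0  ⇒  m = 23² − 10·40 = 129
m = 129 > 0,  v_rel·d = 23 > 0  ⇒  inside

inside=yes margin=129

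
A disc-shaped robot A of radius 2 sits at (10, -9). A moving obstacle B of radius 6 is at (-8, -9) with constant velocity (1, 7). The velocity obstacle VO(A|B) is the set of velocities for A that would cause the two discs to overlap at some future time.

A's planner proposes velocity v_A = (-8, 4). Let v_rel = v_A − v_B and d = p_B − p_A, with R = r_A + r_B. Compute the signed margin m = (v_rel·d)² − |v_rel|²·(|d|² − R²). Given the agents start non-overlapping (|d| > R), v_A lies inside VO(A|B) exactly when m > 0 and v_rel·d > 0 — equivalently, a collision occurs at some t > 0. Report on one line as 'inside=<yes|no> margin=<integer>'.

d = (-18, 0),  |d|² = 324;  R = 2+6 = 8,  c = 324−8² = 260
v_rel = (-9, -3),  |v_rel|² = 90;  v_rel·d = (-9)·(-18) + (-3)·(0) = 162
90·t² − 324·t + 260 = 0  ⇒  m = 162² − 90·260 = 2844
m = 2844 > 0,  v_rel·d = 162 > 0  ⇒  inside

inside=yes margin=2844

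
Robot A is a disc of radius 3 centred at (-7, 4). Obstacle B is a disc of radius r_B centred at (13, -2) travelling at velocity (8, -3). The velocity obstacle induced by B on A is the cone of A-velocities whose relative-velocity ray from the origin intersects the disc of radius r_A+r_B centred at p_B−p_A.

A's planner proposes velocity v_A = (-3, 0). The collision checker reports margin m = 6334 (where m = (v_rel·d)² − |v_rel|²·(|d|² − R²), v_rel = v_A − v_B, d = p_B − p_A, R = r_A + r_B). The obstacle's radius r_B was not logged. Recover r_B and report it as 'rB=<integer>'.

m = 6334
d = (20, -6);  v_rel = (-11, 3),  |v_rel|² = 130
v_rel×d = (-11)·(-6) − (3)·(20) = 6
since m = R²·130 − 6²:  R² = (36 + 6334) / 130 = 49
R = √49 = 7  ⇒  r_B = 7 − 3 = 4

rB=4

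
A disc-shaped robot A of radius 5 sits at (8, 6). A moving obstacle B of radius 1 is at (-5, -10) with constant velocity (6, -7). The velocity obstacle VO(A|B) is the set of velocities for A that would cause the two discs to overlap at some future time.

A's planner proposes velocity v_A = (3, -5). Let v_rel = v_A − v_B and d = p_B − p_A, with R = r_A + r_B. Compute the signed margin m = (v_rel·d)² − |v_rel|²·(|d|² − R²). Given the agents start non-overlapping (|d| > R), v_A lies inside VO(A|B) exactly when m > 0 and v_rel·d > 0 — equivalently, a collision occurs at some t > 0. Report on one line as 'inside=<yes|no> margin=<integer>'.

d = (-13, -16),  |d|² = 425;  R = 5+1 = 6,  c = 425−6² = 389
v_rel = (-3, 2),  |v_rel|² = 13;  v_rel·d = (-3)·(-13) + (2)·(-16) = 7
13·t² − 14·t + 389 = 0  ⇒  m = 7² − 13·389 = -5008
m = -5008 < 0,  v_rel·d = 7 > 0  ⇒  outside

inside=no margin=-5008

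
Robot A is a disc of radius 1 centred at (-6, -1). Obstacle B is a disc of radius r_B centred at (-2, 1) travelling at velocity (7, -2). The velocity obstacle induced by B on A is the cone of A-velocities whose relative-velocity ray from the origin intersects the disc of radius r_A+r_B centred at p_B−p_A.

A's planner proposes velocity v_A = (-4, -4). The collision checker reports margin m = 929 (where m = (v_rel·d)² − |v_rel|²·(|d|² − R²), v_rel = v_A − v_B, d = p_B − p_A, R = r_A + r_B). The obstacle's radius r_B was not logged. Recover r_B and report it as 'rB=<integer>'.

m = 929
d = (4, 2);  v_rel = (-11, -2),  |v_rel|² = 125
v_rel×d = (-11)·(2) − (-2)·(4) = -14
since m = R²·125 − (-14)²:  R² = (196 + 929) / 125 = 9
R = √9 = 3  ⇒  r_B = 3 − 1 = 2

rB=2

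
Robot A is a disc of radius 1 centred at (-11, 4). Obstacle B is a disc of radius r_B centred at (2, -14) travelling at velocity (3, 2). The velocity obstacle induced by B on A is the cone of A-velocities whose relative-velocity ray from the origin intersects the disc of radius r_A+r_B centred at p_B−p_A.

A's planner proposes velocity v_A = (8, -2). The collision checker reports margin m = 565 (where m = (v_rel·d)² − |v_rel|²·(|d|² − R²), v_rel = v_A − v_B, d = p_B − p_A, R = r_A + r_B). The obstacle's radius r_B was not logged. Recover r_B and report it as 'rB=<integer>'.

m = 565
d = (13, -18);  v_rel = (5, -4),  |v_rel|² = 41
v_rel×d = (5)·(-18) − (-4)·(13) = -38
since m = R²·41 − (-38)²:  R² = (1444 + 565) / 41 = 49
R = √49 = 7  ⇒  r_B = 7 − 1 = 6

rB=6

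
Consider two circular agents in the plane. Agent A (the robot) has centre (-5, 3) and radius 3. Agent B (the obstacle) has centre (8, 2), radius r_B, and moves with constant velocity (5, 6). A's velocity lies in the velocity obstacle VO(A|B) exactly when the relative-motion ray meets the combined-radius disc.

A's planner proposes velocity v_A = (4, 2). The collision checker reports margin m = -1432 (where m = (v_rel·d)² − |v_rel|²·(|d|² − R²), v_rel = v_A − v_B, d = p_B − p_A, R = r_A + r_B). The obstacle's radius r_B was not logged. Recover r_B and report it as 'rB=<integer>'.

m = -1432
d = (13, -1);  v_rel = (-1, -4),  |v_rel|² = 17
v_rel×d = (-1)·(-1) − (-4)·(13) = 53
since m = R²·17 − 53²:  R² = (2809 + -1432) / 17 = 81
R = √81 = 9  ⇒  r_B = 9 − 3 = 6

rB=6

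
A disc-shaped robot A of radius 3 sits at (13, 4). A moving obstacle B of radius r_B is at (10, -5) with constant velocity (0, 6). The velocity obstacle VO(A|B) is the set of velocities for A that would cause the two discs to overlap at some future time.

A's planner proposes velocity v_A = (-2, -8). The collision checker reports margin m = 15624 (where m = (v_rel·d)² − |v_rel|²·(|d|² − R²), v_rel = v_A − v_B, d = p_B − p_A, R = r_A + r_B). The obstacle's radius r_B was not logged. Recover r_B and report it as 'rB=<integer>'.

m = 15624
d = (-3, -9);  v_rel = (-2, -14),  |v_rel|² = 200
v_rel×d = (-2)·(-9) − (-14)·(-3) = -24
since m = R²·200 − (-24)²:  R² = (576 + 15624) / 200 = 81
R = √81 = 9  ⇒  r_B = 9 − 3 = 6

rB=6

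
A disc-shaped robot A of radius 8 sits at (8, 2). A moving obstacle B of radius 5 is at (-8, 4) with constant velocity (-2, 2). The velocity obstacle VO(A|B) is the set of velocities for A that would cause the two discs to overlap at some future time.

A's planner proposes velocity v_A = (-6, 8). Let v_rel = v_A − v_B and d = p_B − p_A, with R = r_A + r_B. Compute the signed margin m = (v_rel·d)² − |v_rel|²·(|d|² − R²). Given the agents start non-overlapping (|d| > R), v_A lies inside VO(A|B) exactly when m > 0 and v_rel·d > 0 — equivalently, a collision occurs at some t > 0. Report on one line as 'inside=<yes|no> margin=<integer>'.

d = (-16, 2),  |d|² = 260;  R = 8+5 = 13,  c = 260−13² = 91
v_rel = (-4, 6),  |v_rel|² = 52;  v_rel·d = (-4)·(-16) + (6)·(2) = 76
52·t² − 152·t + 91 = 0  ⇒  m = 76² − 52·91 = 1044
m = 1044 > 0,  v_rel·d = 76 > 0  ⇒  inside

inside=yes margin=1044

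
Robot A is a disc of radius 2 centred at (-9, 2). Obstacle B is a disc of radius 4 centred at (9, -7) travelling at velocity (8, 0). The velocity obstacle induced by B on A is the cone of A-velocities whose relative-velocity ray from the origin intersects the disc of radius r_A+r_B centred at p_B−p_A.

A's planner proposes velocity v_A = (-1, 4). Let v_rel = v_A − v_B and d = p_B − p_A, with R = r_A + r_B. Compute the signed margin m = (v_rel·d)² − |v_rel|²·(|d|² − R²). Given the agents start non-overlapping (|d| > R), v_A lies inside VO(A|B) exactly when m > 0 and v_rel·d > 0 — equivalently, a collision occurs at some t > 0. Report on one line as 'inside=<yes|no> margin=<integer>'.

d = (18, -9),  |d|² = 405;  R = 2+4 = 6,  c = 405−6² = 369
v_rel = (-9, 4),  |v_rel|² = 97;  v_rel·d = (-9)·(18) + (4)·(-9) = -198
97·t² + 396·t + 369 = 0  ⇒  m = (-198)² − 97·369 = 3411
m = 3411 > 0,  v_rel·d = -198 < 0  ⇒  outside

inside=no margin=3411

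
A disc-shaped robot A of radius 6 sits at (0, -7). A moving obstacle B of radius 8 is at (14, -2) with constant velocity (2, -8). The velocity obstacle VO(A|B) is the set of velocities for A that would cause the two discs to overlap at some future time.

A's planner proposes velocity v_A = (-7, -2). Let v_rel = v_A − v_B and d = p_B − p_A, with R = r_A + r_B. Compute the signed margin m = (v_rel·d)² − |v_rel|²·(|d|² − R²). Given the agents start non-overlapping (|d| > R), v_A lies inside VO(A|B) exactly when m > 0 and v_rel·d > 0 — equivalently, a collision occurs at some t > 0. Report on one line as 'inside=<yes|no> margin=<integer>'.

d = (14, 5),  |d|² = 221;  R = 6+8 = 14,  c = 221−14² = 25
v_rel = (-9, 6),  |v_rel|² = 117;  v_rel·d = (-9)·(14) + (6)·(5) = -96
117·t² + 192·t + 25 = 0  ⇒  m = (-96)² − 117·25 = 6291
m = 6291 > 0,  v_rel·d = -96 < 0  ⇒  outside

inside=no margin=6291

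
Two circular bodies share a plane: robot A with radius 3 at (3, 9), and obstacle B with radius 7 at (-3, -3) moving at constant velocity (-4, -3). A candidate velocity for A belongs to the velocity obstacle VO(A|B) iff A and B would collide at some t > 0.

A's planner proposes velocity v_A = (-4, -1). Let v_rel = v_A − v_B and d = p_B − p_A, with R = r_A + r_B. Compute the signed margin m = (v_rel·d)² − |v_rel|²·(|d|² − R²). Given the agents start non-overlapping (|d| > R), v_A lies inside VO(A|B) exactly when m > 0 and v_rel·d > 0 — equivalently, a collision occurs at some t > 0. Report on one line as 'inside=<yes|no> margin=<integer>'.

d = (-6, -12),  |d|² = 180;  R = 3+7 = 10,  c = 180−10² = 80
v_rel = (0, 2),  |v_rel|² = 4;  v_rel·d = (0)·(-6) + (2)·(-12) = -24
4·t² + 48·t + 80 = 0  ⇒  m = (-24)² − 4·80 = 256
m = 256 > 0,  v_rel·d = -24 < 0  ⇒  outside

inside=no margin=256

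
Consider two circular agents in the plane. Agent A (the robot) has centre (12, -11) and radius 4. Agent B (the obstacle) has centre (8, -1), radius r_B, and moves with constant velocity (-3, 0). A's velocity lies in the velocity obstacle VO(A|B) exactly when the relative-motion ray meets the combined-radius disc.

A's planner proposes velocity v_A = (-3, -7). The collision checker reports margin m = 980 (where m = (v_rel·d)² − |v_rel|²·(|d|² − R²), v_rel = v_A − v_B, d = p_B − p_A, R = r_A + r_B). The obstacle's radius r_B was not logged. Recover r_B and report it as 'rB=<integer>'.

m = 980
d = (-4, 10);  v_rel = (0, -7),  |v_rel|² = 49
v_rel×d = (0)·(10) − (-7)·(-4) = -28
since m = R²·49 − (-28)²:  R² = (784 + 980) / 49 = 36
R = √36 = 6  ⇒  r_B = 6 − 4 = 2

rB=2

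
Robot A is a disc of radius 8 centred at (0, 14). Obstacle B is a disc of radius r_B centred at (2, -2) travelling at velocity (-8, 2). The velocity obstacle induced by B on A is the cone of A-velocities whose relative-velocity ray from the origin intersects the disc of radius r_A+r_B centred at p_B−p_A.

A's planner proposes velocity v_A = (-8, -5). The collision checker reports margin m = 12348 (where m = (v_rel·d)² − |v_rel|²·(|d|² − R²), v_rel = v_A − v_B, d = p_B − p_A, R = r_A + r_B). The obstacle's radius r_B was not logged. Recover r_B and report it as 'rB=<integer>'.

m = 12348
d = (2, -16);  v_rel = (0, -7),  |v_rel|² = 49
v_rel×d = (0)·(-16) − (-7)·(2) = 14
since m = R²·49 − 14²:  R² = (196 + 12348) / 49 = 256
R = √256 = 16  ⇒  r_B = 16 − 8 = 8

rB=8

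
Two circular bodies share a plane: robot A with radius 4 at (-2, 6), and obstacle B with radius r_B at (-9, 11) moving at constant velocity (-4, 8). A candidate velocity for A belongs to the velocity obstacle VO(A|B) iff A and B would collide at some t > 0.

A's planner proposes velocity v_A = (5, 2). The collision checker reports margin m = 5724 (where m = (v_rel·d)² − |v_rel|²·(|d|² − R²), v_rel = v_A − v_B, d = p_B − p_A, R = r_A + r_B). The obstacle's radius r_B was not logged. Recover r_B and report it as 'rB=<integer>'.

m = 5724
d = (-7, 5);  v_rel = (9, -6),  |v_rel|² = 117
v_rel×d = (9)·(5) − (-6)·(-7) = 3
since m = R²·117 − 3²:  R² = (9 + 5724) / 117 = 49
R = √49 = 7  ⇒  r_B = 7 − 4 = 3

rB=3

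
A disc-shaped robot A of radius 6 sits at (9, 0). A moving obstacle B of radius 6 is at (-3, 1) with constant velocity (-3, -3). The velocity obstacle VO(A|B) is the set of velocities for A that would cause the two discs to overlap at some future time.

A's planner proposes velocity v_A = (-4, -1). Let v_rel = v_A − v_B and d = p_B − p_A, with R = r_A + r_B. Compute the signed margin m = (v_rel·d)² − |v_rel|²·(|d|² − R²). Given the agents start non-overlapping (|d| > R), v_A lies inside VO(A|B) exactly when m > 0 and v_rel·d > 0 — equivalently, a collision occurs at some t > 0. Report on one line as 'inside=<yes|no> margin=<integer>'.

d = (-12, 1),  |d|² = 145;  R = 6+6 = 12,  c = 145−12² = 1
v_rel = (-1, 2),  |v_rel|² = 5;  v_rel·d = (-1)·(-12) + (2)·(1) = 14
5·t² − 28·t + 1 = 0  ⇒  m = 14² − 5·1 = 191
m = 191 > 0,  v_rel·d = 14 > 0  ⇒  inside

inside=yes margin=191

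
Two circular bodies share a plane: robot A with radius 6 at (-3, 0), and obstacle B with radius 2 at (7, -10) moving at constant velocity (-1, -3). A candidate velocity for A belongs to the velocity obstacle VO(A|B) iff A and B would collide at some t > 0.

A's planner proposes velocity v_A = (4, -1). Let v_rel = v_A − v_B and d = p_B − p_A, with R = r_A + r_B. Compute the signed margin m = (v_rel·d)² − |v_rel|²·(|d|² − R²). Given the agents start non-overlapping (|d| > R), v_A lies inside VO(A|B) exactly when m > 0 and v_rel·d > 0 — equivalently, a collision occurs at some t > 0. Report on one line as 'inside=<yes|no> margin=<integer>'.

d = (10, -10),  |d|² = 200;  R = 6+2 = 8,  c = 200−8² = 136
v_rel = (5, 2),  |v_rel|² = 29;  v_rel·d = (5)·(10) + (2)·(-10) = 30
29·t² − 60·t + 136 = 0  ⇒  m = 30² − 29·136 = -3044
m = -3044 < 0,  v_rel·d = 30 > 0  ⇒  outside

inside=no margin=-3044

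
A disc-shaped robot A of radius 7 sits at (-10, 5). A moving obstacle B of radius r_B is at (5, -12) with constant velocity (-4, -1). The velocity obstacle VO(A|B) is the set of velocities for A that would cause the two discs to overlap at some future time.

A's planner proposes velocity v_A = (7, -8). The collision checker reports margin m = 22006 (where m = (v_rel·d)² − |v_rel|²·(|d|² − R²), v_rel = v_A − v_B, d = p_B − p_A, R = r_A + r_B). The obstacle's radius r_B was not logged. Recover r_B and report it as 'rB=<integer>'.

m = 22006
d = (15, -17);  v_rel = (11, -7),  |v_rel|² = 170
v_rel×d = (11)·(-17) − (-7)·(15) = -82
since m = R²·170 − (-82)²:  R² = (6724 + 22006) / 170 = 169
R = √169 = 13  ⇒  r_B = 13 − 7 = 6

rB=6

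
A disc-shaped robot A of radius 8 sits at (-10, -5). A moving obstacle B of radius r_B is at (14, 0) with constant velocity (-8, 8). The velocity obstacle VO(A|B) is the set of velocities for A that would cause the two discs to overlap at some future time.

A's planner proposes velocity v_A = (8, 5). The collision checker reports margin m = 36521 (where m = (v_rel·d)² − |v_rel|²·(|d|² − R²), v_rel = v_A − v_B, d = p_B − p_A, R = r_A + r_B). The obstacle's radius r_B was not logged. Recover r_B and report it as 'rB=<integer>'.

m = 36521
d = (24, 5);  v_rel = (16, -3),  |v_rel|² = 265
v_rel×d = (16)·(5) − (-3)·(24) = 152
since m = R²·265 − 152²:  R² = (23104 + 36521) / 265 = 225
R = √225 = 15  ⇒  r_B = 15 − 8 = 7

rB=7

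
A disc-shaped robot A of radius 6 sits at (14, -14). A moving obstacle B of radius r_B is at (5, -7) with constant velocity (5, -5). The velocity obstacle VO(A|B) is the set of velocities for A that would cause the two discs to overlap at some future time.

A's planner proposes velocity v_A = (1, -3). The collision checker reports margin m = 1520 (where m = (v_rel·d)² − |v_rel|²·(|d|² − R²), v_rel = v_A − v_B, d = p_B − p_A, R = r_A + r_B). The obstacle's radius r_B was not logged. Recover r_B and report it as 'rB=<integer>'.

m = 1520
d = (-9, 7);  v_rel = (-4, 2),  |v_rel|² = 20
v_rel×d = (-4)·(7) − (2)·(-9) = -10
since m = R²·20 − (-10)²:  R² = (100 + 1520) / 20 = 81
R = √81 = 9  ⇒  r_B = 9 − 6 = 3

rB=3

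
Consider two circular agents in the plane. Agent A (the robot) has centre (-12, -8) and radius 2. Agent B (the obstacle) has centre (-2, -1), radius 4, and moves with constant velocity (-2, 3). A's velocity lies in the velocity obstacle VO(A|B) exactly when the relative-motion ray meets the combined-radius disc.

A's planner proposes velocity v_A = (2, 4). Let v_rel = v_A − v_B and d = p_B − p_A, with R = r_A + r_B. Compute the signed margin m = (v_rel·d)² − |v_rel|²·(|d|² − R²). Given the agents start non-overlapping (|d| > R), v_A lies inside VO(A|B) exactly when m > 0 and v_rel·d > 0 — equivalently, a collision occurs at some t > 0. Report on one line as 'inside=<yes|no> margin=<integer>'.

d = (10, 7),  |d|² = 149;  R = 2+4 = 6,  c = 149−6² = 113
v_rel = (4, 1),  |v_rel|² = 17;  v_rel·d = (4)·(10) + (1)·(7) = 47
17·t² − 94·t + 113 = 0  ⇒  m = 47² − 17·113 = 288
m = 288 > 0,  v_rel·d = 47 > 0  ⇒  inside

inside=yes margin=288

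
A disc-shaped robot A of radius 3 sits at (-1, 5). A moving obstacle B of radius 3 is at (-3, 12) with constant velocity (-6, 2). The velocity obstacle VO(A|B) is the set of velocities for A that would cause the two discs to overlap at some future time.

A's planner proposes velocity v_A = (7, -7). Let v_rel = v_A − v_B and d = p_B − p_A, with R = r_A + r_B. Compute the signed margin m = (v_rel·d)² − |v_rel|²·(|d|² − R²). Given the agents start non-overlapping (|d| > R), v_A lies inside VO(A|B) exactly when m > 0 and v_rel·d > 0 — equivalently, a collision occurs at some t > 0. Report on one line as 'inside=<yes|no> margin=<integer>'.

d = (-2, 7),  |d|² = 53;  R = 3+3 = 6,  c = 53−6² = 17
v_rel = (13, -9),  |v_rel|² = 250;  v_rel·d = (13)·(-2) + (-9)·(7) = -89
250·t² + 178·t + 17 = 0  ⇒  m = (-89)² − 250·17 = 3671
m = 3671 > 0,  v_rel·d = -89 < 0  ⇒  outside

inside=no margin=3671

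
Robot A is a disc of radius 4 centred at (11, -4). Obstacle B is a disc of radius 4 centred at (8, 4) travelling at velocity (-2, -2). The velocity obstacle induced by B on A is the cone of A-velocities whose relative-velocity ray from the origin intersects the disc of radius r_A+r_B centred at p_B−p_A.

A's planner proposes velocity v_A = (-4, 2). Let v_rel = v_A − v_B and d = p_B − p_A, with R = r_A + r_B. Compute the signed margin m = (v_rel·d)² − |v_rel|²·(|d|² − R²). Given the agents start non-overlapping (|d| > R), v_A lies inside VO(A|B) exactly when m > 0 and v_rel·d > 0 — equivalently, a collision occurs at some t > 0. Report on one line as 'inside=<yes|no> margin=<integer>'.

d = (-3, 8),  |d|² = 73;  R = 4+4 = 8,  c = 73−8² = 9
v_rel = (-2, 4),  |v_rel|² = 20;  v_rel·d = (-2)·(-3) + (4)·(8) = 38
20·t² − 76·t + 9 = 0  ⇒  m = 38² − 20·9 = 1264
m = 1264 > 0,  v_rel·d = 38 > 0  ⇒  inside

inside=yes margin=1264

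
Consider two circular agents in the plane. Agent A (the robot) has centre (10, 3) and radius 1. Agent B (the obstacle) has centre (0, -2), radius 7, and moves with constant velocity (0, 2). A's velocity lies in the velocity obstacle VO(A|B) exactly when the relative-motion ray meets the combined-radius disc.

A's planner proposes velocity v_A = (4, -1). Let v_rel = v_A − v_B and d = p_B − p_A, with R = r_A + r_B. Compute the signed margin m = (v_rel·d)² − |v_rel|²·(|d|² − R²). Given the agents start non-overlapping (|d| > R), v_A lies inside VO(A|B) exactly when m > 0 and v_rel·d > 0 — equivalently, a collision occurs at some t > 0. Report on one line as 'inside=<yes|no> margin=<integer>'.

d = (-10, -5),  |d|² = 125;  R = 1+7 = 8,  c = 125−8² = 61
v_rel = (4, -3),  |v_rel|² = 25;  v_rel·d = (4)·(-10) + (-3)·(-5) = -25
25·t² + 50·t + 61 = 0  ⇒  m = (-25)² − 25·61 = -900
m = -900 < 0,  v_rel·d = -25 < 0  ⇒  outside

inside=no margin=-900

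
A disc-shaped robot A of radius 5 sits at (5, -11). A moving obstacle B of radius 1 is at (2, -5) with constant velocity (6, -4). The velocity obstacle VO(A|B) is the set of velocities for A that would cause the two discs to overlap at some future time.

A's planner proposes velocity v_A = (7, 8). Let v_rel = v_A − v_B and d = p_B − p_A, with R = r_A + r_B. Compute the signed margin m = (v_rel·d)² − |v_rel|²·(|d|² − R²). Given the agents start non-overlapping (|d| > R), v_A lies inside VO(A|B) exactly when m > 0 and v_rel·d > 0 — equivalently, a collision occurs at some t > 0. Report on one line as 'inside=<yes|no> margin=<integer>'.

d = (-3, 6),  |d|² = 45;  R = 5+1 = 6,  c = 45−6² = 9
v_rel = (1, 12),  |v_rel|² = 145;  v_rel·d = (1)·(-3) + (12)·(6) = 69
145·t² − 138·t + 9 = 0  ⇒  m = 69² − 145·9 = 3456
m = 3456 > 0,  v_rel·d = 69 > 0  ⇒  inside

inside=yes margin=3456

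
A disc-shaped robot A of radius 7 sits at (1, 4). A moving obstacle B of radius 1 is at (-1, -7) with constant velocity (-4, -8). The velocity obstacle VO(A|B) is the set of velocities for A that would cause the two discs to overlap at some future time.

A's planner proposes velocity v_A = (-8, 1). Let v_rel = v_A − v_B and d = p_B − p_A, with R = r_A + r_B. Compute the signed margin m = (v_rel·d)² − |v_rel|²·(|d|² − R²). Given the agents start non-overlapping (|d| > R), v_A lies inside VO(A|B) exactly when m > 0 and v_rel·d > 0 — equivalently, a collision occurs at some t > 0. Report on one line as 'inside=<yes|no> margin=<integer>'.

d = (-2, -11),  |d|² = 125;  R = 7+1 = 8,  c = 125−8² = 61
v_rel = (-4, 9),  |v_rel|² = 97;  v_rel·d = (-4)·(-2) + (9)·(-11) = -91
97·t² + 182·t + 61 = 0  ⇒  m = (-91)² − 97·61 = 2364
m = 2364 > 0,  v_rel·d = -91 < 0  ⇒  outside

inside=no margin=2364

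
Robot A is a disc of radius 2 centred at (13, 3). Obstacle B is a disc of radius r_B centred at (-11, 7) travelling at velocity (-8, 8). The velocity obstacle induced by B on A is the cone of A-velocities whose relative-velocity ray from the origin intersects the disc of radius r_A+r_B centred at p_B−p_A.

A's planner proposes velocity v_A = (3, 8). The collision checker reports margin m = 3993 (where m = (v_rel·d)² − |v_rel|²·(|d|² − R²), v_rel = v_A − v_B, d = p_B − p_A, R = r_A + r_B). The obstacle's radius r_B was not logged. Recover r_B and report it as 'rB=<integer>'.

m = 3993
d = (-24, 4);  v_rel = (11, 0),  |v_rel|² = 121
v_rel×d = (11)·(4) − (0)·(-24) = 44
since m = R²·121 − 44²:  R² = (1936 + 3993) / 121 = 49
R = √49 = 7  ⇒  r_B = 7 − 2 = 5

rB=5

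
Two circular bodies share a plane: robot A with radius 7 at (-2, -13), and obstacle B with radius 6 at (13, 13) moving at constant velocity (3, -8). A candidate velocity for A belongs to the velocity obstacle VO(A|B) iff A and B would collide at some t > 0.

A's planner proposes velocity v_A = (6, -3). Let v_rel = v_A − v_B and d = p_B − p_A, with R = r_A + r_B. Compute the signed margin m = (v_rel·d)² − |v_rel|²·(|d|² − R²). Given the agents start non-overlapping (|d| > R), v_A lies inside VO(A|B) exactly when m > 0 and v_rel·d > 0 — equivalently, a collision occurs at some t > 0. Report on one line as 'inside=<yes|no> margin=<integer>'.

d = (15, 26),  |d|² = 901;  R = 7+6 = 13,  c = 901−13² = 732
v_rel = (3, 5),  |v_rel|² = 34;  v_rel·d = (3)·(15) + (5)·(26) = 175
34·t² − 350·t + 732 = 0  ⇒  m = 175² − 34·732 = 5737
m = 5737 > 0,  v_rel·d = 175 > 0  ⇒  inside

inside=yes margin=5737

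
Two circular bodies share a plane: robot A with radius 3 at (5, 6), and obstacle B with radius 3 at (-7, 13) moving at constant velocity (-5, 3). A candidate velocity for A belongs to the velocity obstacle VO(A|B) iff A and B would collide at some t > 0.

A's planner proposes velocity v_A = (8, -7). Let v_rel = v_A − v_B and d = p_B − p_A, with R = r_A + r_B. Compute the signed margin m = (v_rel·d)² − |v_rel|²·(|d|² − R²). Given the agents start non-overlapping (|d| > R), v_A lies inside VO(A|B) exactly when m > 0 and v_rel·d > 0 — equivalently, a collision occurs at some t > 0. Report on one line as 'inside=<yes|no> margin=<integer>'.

d = (-12, 7),  |d|² = 193;  R = 3+3 = 6,  c = 193−6² = 157
v_rel = (13, -10),  |v_rel|² = 269;  v_rel·d = (13)·(-12) + (-10)·(7) = -226
269·t² + 452·t + 157 = 0  ⇒  m = (-226)² − 269·157 = 8843
m = 8843 > 0,  v_rel·d = -226 < 0  ⇒  outside

inside=no margin=8843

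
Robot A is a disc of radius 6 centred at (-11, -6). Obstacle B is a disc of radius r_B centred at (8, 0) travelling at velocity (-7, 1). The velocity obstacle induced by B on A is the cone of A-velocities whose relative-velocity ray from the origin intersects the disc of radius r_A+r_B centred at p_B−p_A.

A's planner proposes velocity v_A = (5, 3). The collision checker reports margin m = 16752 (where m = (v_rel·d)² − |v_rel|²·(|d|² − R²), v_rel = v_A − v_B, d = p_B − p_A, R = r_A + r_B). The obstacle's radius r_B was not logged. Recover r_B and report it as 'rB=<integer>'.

m = 16752
d = (19, 6);  v_rel = (12, 2),  |v_rel|² = 148
v_rel×d = (12)·(6) − (2)·(19) = 34
since m = R²·148 − 34²:  R² = (1156 + 16752) / 148 = 121
R = √121 = 11  ⇒  r_B = 11 − 6 = 5

rB=5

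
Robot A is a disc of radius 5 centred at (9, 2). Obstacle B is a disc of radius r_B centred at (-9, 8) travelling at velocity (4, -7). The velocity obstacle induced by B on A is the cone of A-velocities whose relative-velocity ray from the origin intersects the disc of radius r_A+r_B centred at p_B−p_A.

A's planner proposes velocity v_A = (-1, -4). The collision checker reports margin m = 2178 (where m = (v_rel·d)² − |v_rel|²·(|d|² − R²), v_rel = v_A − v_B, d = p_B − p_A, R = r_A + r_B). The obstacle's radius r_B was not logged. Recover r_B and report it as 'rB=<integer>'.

m = 2178
d = (-18, 6);  v_rel = (-5, 3),  |v_rel|² = 34
v_rel×d = (-5)·(6) − (3)·(-18) = 24
since m = R²·34 − 24²:  R² = (576 + 2178) / 34 = 81
R = √81 = 9  ⇒  r_B = 9 − 5 = 4

rB=4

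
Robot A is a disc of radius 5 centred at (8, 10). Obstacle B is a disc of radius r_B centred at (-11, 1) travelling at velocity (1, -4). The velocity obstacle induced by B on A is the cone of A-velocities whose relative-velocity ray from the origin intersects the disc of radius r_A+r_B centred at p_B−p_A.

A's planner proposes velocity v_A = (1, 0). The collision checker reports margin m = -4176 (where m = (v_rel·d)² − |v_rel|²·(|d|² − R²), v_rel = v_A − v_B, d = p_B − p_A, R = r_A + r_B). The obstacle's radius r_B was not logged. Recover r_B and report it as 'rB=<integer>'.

m = -4176
d = (-19, -9);  v_rel = (0, 4),  |v_rel|² = 16
v_rel×d = (0)·(-9) − (4)·(-19) = 76
since m = R²·16 − 76²:  R² = (5776 + -4176) / 16 = 100
R = √100 = 10  ⇒  r_B = 10 − 5 = 5

rB=5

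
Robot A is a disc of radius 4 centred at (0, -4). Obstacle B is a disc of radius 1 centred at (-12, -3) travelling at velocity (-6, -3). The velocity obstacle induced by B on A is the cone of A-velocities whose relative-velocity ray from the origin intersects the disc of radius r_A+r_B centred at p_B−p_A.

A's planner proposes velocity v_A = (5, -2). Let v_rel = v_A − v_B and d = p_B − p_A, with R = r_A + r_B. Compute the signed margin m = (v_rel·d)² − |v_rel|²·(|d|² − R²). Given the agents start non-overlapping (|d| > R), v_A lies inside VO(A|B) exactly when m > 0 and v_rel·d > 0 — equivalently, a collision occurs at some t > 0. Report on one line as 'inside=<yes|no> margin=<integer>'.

d = (-12, 1),  |d|² = 145;  R = 4+1 = 5,  c = 145−5² = 120
v_rel = (11, 1),  |v_rel|² = 122;  v_rel·d = (11)·(-12) + (1)·(1) = -131
122·t² + 262·t + 120 = 0  ⇒  m = (-131)² − 122·120 = 2521
m = 2521 > 0,  v_rel·d = -131 < 0  ⇒  outside

inside=no margin=2521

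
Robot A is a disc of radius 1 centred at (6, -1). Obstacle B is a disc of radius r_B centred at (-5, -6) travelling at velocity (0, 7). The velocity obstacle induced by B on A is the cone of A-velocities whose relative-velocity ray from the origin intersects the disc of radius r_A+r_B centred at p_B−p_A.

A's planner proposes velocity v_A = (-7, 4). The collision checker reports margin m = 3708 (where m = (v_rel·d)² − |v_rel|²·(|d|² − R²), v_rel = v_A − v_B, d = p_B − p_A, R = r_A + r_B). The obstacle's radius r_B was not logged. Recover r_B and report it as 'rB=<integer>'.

m = 3708
d = (-11, -5);  v_rel = (-7, -3),  |v_rel|² = 58
v_rel×d = (-7)·(-5) − (-3)·(-11) = 2
since m = R²·58 − 2²:  R² = (4 + 3708) / 58 = 64
R = √64 = 8  ⇒  r_B = 8 − 1 = 7

rB=7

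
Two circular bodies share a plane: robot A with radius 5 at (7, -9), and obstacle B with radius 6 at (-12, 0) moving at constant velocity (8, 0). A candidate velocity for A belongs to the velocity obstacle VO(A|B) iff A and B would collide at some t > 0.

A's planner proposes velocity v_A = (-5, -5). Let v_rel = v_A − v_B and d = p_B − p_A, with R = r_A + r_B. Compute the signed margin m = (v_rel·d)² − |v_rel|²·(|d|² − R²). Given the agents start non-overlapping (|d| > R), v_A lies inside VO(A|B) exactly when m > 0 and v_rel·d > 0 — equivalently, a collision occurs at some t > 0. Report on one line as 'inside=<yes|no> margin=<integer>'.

d = (-19, 9),  |d|² = 442;  R = 5+6 = 11,  c = 442−11² = 321
v_rel = (-13, -5),  |v_rel|² = 194;  v_rel·d = (-13)·(-19) + (-5)·(9) = 202
194·t² − 404·t + 321 = 0  ⇒  m = 202² − 194·321 = -21470
m = -21470 < 0,  v_rel·d = 202 > 0  ⇒  outside

inside=no margin=-21470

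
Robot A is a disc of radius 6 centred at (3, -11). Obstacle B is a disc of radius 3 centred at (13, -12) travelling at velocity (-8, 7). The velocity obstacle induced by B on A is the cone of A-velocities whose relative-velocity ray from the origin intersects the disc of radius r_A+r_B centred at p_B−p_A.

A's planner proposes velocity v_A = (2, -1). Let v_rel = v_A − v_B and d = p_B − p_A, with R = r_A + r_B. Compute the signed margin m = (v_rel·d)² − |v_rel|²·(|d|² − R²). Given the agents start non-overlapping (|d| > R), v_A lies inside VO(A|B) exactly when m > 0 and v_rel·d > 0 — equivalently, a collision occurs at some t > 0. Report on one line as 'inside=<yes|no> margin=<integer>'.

d = (10, -1),  |d|² = 101;  R = 6+3 = 9,  c = 101−9² = 20
v_rel = (10, -8),  |v_rel|² = 164;  v_rel·d = (10)·(10) + (-8)·(-1) = 108
164·t² − 216·t + 20 = 0  ⇒  m = 108² − 164·20 = 8384
m = 8384 > 0,  v_rel·d = 108 > 0  ⇒  inside

inside=yes margin=8384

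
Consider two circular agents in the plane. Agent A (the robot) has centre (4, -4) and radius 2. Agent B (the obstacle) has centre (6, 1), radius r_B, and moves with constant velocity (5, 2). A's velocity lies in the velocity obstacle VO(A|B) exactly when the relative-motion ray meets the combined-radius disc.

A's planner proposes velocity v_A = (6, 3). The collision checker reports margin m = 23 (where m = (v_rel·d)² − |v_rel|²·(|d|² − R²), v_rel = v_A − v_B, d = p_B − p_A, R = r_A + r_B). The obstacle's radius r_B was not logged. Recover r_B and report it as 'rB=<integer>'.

m = 23
d = (2, 5);  v_rel = (1, 1),  |v_rel|² = 2
v_rel×d = (1)·(5) − (1)·(2) = 3
since m = R²·2 − 3²:  R² = (9 + 23) / 2 = 16
R = √16 = 4  ⇒  r_B = 4 − 2 = 2

rB=2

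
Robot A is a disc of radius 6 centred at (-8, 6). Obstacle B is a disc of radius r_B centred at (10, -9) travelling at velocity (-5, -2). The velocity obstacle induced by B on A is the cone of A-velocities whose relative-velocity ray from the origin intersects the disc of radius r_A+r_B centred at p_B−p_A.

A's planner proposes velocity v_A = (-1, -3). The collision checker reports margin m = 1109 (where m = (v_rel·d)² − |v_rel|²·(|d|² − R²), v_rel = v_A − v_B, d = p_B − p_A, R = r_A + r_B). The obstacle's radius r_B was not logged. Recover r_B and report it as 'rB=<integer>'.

m = 1109
d = (18, -15);  v_rel = (4, -1),  |v_rel|² = 17
v_rel×d = (4)·(-15) − (-1)·(18) = -42
since m = R²·17 − (-42)²:  R² = (1764 + 1109) / 17 = 169
R = √169 = 13  ⇒  r_B = 13 − 6 = 7

rB=7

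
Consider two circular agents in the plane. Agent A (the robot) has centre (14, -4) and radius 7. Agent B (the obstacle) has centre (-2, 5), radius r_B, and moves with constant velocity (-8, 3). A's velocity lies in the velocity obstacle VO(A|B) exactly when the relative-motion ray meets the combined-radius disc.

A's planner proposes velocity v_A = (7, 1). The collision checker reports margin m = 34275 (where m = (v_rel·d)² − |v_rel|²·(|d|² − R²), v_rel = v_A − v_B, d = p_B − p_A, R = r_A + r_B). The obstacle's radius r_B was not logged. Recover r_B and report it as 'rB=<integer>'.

m = 34275
d = (-16, 9);  v_rel = (15, -2),  |v_rel|² = 229
v_rel×d = (15)·(9) − (-2)·(-16) = 103
since m = R²·229 − 103²:  R² = (10609 + 34275) / 229 = 196
R = √196 = 14  ⇒  r_B = 14 − 7 = 7

rB=7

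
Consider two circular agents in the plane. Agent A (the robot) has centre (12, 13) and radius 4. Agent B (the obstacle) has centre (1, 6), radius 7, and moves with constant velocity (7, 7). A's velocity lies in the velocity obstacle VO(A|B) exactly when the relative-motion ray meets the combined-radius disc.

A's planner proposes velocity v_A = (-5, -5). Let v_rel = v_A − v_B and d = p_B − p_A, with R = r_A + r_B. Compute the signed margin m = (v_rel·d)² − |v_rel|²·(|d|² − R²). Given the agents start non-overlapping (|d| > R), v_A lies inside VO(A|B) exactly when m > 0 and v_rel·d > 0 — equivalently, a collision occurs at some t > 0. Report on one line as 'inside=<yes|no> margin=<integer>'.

d = (-11, -7),  |d|² = 170;  R = 4+7 = 11,  c = 170−11² = 49
v_rel = (-12, -12),  |v_rel|² = 288;  v_rel·d = (-12)·(-11) + (-12)·(-7) = 216
288·t² − 432·t + 49 = 0  ⇒  m = 216² − 288·49 = 32544
m = 32544 > 0,  v_rel·d = 216 > 0  ⇒  inside

inside=yes margin=32544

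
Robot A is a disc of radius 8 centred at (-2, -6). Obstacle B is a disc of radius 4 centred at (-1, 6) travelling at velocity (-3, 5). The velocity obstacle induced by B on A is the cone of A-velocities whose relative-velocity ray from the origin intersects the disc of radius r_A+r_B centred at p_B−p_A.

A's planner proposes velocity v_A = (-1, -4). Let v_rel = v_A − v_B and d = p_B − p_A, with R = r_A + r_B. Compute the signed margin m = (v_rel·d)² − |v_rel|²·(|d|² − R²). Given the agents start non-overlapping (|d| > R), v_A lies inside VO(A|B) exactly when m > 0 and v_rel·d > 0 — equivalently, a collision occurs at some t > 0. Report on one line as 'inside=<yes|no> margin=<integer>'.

d = (1, 12),  |d|² = 145;  R = 8+4 = 12,  c = 145−12² = 1
v_rel = (2, -9),  |v_rel|² = 85;  v_rel·d = (2)·(1) + (-9)·(12) = -106
85·t² + 212·t + 1 = 0  ⇒  m = (-106)² − 85·1 = 11151
m = 11151 > 0,  v_rel·d = -106 < 0  ⇒  outside

inside=no margin=11151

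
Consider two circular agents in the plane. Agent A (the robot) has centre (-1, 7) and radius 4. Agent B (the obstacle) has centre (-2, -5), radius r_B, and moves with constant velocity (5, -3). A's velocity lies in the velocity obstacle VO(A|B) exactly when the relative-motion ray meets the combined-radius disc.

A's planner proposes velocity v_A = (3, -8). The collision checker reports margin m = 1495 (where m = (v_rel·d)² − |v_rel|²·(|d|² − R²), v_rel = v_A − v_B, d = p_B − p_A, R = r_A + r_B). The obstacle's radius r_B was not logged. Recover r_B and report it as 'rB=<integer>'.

m = 1495
d = (-1, -12);  v_rel = (-2, -5),  |v_rel|² = 29
v_rel×d = (-2)·(-12) − (-5)·(-1) = 19
since m = R²·29 − 19²:  R² = (361 + 1495) / 29 = 64
R = √64 = 8  ⇒  r_B = 8 − 4 = 4

rB=4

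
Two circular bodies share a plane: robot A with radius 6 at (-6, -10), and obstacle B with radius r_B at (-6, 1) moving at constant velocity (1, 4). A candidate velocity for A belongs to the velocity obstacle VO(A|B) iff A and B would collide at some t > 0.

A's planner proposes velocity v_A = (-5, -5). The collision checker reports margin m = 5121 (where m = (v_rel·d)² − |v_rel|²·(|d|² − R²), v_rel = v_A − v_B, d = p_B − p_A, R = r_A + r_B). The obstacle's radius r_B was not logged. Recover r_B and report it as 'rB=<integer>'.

m = 5121
d = (0, 11);  v_rel = (-6, -9),  |v_rel|² = 117
v_rel×d = (-6)·(11) − (-9)·(0) = -66
since m = R²·117 − (-66)²:  R² = (4356 + 5121) / 117 = 81
R = √81 = 9  ⇒  r_B = 9 − 6 = 3

rB=3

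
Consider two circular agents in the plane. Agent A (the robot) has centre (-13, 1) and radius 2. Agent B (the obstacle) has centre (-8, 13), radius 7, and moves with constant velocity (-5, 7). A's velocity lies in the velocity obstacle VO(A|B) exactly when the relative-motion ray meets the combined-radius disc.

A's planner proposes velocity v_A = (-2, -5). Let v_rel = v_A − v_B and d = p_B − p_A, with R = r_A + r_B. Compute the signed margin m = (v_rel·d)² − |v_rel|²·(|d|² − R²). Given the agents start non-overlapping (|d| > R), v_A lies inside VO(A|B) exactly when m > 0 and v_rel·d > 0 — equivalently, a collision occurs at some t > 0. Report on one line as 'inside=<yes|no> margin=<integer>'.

d = (5, 12),  |d|² = 169;  R = 2+7 = 9,  c = 169−9² = 88
v_rel = (3, -12),  |v_rel|² = 153;  v_rel·d = (3)·(5) + (-12)·(12) = -129
153·t² + 258·t + 88 = 0  ⇒  m = (-129)² − 153·88 = 3177
m = 3177 > 0,  v_rel·d = -129 < 0  ⇒  outside

inside=no margin=3177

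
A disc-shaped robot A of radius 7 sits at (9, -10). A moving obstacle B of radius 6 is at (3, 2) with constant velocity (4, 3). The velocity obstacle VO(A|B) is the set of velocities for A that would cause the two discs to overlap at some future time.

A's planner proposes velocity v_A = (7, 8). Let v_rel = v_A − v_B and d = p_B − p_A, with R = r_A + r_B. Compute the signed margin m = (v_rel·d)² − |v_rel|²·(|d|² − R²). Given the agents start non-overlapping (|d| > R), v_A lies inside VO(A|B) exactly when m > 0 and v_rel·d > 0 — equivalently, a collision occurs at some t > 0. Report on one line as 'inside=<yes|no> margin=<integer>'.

d = (-6, 12),  |d|² = 180;  R = 7+6 = 13,  c = 180−13² = 11
v_rel = (3, 5),  |v_rel|² = 34;  v_rel·d = (3)·(-6) + (5)·(12) = 42
34·t² − 84·t + 11 = 0  ⇒  m = 42² − 34·11 = 1390
m = 1390 > 0,  v_rel·d = 42 > 0  ⇒  inside

inside=yes margin=1390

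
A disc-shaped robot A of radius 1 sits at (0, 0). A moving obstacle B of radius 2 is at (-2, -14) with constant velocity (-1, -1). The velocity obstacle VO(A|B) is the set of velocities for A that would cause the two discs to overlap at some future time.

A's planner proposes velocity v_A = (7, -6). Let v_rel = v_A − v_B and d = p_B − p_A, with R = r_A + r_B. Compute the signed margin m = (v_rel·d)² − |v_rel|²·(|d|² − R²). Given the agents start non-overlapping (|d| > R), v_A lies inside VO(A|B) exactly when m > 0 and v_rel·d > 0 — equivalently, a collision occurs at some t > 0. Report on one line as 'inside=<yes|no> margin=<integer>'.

d = (-2, -14),  |d|² = 200;  R = 1+2 = 3,  c = 200−3² = 191
v_rel = (8, -5),  |v_rel|² = 89;  v_rel·d = (8)·(-2) + (-5)·(-14) = 54
89·t² − 108·t + 191 = 0  ⇒  m = 54² − 89·191 = -14083
m = -14083 < 0,  v_rel·d = 54 > 0  ⇒  outside

inside=no margin=-14083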